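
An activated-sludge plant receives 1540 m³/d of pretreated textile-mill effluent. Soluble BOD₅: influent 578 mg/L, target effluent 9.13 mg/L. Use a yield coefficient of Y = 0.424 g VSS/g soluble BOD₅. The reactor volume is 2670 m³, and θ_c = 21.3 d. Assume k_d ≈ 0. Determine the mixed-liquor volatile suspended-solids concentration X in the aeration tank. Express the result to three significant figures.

Without decay, X = Y Q (S₀−S) θ_c / V = 0.424 × 1540 × (578 − 9.13) × 21.3 / 2670 = 2963 mg/L.

X ≈ 2960 mg/L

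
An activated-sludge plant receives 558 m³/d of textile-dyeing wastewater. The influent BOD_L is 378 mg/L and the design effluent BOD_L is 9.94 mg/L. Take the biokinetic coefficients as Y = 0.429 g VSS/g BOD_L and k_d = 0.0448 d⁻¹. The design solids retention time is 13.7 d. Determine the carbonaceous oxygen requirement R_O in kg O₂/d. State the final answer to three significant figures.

R_O ≈ 128 kg O₂/d

Y_obs = Y / (1 + k_d θ_c) = 0.429 / (1 + 0.0448 × 13.7) = 0.429 / 1.614 = 0.2658.
Q·(S₀ − S) = 558 × (378 − 9.94) × 10⁻³ = 205.4 kg/d removed.
Biomass synthesised: P_X = Y_obs × 205.4 = 54.60 kg VSS/d.
Carbonaceous O₂ demand = substrate oxidised − cell-mass equivalent = 205.4 − 1.42 × 54.60 = 127.8 kg O₂/d.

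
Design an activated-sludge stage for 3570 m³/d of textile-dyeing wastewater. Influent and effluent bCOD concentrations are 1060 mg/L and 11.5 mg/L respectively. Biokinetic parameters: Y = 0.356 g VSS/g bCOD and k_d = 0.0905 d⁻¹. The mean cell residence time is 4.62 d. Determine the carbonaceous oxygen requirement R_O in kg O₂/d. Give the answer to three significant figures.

R_O ≈ 2410 kg O₂/d

Y_obs = Y / (1 + k_d θ_c) = 0.356 / (1 + 0.0905 × 4.62) = 0.356 / 1.418 = 0.2510.
ΔS = 1060 − 11.5 = 1048 mg/L, so the substrate removal rate is 3570 × 1048/1000 = 3743 kg bCOD/d.
Biomass synthesised: P_X = Y_obs × 3743 = 939.7 kg VSS/d.
R_O = Q·(S₀ − S) − 1.42·P_X = 3743 − 1.42 × 939.7 = 2409 kg O₂/d.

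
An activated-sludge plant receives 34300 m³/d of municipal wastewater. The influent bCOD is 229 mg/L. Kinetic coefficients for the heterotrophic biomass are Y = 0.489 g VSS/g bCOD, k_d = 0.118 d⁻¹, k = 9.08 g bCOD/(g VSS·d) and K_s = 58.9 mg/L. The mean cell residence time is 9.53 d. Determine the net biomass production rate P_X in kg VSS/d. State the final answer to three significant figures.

P_X ≈ 1780 kg VSS/d

For a completely mixed reactor with recycle the Lawrence–McCarty relation gives S = K_s·(1 + k_d·θ_c) / [θ_c·(Y·k − k_d) − 1] = 58.9 × (1 + 0.118 × 9.53) / [9.53 × (0.489 × 9.08 − 0.118) − 1] = 125.1 / 40.19 = 3.114 mg/L.
Observed yield with endogenous decay: Y_obs = Y / (1 + k_d·θ_c) = 0.489 / (1 + 0.118 × 9.53) = 0.489 / 2.125 = 0.2302 g VSS/g bCOD.
Mass of bCOD removed per day: Q(S₀ − S) = 34300 × 225.9 g/m³ = 7748 kg/d.
P_X = Y_obs · Q(S₀ − S) = 0.2302 × 7748 = 1783 kg VSS/d.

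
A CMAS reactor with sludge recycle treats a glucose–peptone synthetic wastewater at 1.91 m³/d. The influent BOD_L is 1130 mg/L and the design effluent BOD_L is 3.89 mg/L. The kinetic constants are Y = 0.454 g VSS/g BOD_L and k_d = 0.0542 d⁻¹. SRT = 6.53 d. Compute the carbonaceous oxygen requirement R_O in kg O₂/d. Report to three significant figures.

R_O ≈ 1.13 kg O₂/d

Correct the yield for decay: Y_obs = Y/(1 + k_d θ_c) = 0.454 / (1 + 0.0542 × 6.53) = 0.454 / 1.354 = 0.3353.
ΔS = 1130 − 3.89 = 1126 mg/L, so the substrate removal rate is 1.91 × 1126/1000 = 2.151 kg BOD_L/d.
Biomass synthesised: P_X = Y_obs × 2.151 = 0.7212 kg VSS/d.
R_O = Q·(S₀ − S) − 1.42·P_X = 2.151 − 1.42 × 0.7212 = 1.127 kg O₂/d.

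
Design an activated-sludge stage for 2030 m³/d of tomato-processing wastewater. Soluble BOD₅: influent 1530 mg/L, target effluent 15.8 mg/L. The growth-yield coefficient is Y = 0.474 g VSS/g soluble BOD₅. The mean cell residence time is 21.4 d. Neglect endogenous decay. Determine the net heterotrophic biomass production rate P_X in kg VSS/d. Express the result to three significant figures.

No decay correction is needed, so Y_obs = Y = 0.474.
ΔS = 1530 − 15.8 = 1514 mg/L, so the substrate removal rate is 2030 × 1514/1000 = 3074 kg soluble BOD₅/d.
Net biomass production P_X = Y_obs × Q·(S₀ − S) = 0.4740 × 3074 = 1457 kg VSS/d.

P_X ≈ 1460 kg VSS/d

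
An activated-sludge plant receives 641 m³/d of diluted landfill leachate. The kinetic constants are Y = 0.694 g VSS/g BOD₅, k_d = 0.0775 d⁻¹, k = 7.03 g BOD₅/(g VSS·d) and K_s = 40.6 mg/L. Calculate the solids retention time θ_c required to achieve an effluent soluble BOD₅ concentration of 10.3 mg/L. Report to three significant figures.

Specific growth rate at S = 10.3 mg/L: μ = YkS/(K_s+S) = 0.694·7.03·10.3/(40.6+10.3) = 0.9873 d⁻¹.
Then 1/θ_c = μ − k_d = 0.9873 − 0.0775 = 0.9098 d⁻¹, giving θ_c = 1.099 d.

θ_c ≈ 1.10 d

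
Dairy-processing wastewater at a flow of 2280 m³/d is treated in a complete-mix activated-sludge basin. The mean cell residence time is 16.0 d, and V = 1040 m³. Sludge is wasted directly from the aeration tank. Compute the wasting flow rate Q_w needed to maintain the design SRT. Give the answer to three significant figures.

With mixed-liquor wasting, θ_c = V/Q_w, so Q_w = V/θ_c = 1040/16.0 = 65.00 m³/d.

Q_w ≈ 65.0 m³/d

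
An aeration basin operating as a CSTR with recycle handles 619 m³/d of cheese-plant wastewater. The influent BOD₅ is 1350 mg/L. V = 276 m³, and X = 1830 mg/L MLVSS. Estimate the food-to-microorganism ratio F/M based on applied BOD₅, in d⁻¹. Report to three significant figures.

F/M = Q·S₀ / (V·X) = 619 × 1350 / (276.0 × 1830) = 1.654 g BOD₅·(g VSS·d)⁻¹.

F/M ≈ 1.65 d⁻¹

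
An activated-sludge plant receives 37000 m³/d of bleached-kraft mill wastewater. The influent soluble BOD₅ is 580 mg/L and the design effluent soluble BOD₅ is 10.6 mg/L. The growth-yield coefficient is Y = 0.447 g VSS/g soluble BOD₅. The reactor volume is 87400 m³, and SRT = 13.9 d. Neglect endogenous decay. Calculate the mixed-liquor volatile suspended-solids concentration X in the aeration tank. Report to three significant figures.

X ≈ 1500 mg/L

From V·X = Y·Q·(S₀ − S)·θ_c (decay neglected): X = 0.447 × 37000 × (580 − 10.6) × 13.9 / 87400 = 1498 mg/L.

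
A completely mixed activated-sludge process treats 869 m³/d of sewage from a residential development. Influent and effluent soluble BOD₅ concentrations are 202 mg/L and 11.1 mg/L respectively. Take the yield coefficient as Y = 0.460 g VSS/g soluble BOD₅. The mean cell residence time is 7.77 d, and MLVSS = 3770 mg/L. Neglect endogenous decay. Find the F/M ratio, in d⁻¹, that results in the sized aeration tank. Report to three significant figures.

With k_d = 0 the design equation reduces to V = Y Q (S₀−S) θ_c / X = 0.460 × 869 × (202 − 11.1) × 7.77 / 3770 = 157.3 m³.
F/M = Q·S₀ / (V·X) = 869 × 202 / (157.3 × 3770) = 0.2961 g soluble BOD₅·(g VSS·d)⁻¹.

F/M ≈ 0.296 d⁻¹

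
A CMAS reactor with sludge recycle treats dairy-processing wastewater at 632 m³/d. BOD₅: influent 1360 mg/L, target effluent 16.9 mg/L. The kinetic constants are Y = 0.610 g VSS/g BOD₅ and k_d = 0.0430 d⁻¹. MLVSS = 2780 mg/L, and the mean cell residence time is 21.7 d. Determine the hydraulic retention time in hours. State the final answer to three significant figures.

τ ≈ 79.4 h

Rearranging the biomass balance for a CMAS with decay, V = Y·Q·ΔS·θ_c / [X·(1+k_d θ_c)] = 0.610 × 632 × (1360 − 16.9) × 21.7 / [2780 × (1 + 0.0430 × 21.7)] = 1.12×10^7 / 5374 = 2091 m³.
τ = V/Q = 2091/632 = 3.308 d, or 79.40 h.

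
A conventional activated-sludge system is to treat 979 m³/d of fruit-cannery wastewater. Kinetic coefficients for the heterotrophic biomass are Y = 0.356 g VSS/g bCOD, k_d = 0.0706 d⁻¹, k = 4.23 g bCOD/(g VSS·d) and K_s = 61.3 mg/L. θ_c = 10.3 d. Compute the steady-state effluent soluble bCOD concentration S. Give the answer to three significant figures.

S ≈ 7.68 mg/L

Effluent substrate depends only on kinetics and SRT: S = K_s(1 + k_d θ_c) / [θ_c(Yk − k_d) − 1] = 61.3 × (1 + 0.0706 × 10.3) / [10.3 × (0.356 × 4.23 − 0.0706) − 1] = 105.9 / 13.78 = 7.681 mg/L.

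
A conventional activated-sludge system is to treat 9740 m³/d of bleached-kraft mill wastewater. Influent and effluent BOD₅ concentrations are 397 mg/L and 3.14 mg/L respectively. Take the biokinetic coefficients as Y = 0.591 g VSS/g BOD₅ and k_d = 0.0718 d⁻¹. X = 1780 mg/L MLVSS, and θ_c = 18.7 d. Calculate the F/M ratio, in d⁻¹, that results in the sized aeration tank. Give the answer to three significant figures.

From the SRT design equation V = Y Q (S₀−S) θ_c / [X (1 + k_d θ_c)] = 0.591 × 9740 × (397 − 3.14) × 18.7 / [1780 × (1 + 0.0718 × 18.7)] = 4.24×10^7 / 4170 = 10167 m³.
F/M = Q·S₀ / (V·X) = 9740 × 397 / (10167 × 1780) = 0.2137 g BOD₅·(g VSS·d)⁻¹.

F/M ≈ 0.214 d⁻¹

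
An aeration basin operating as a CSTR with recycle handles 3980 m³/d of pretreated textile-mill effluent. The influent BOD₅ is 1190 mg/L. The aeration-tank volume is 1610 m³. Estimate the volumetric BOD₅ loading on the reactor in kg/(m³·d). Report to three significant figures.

L_v = Q S₀ / V = 3980 × 1190 × 10⁻³ / 1610 = 2.942 kg/(m³·d).

L_v ≈ 2.94 kg BOD₅/(m³·d)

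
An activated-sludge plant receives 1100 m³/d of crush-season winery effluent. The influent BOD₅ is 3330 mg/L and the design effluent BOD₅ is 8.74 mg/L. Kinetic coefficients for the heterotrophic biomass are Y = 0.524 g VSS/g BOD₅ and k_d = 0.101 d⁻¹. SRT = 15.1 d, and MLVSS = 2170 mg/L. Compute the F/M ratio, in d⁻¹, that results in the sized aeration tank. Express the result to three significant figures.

F/M ≈ 0.320 d⁻¹

Rearranging the biomass balance for a CMAS with decay, V = Y·Q·ΔS·θ_c / [X·(1+k_d θ_c)] = 0.524 × 1100 × (3330 − 8.74) × 15.1 / [2170 × (1 + 0.101 × 15.1)] = 2.89×10^7 / 5479 = 5276 m³.
F/M = Q·S₀ / (V·X) = 1100 × 3330 / (5276 × 2170) = 0.3200 g BOD₅·(g VSS·d)⁻¹.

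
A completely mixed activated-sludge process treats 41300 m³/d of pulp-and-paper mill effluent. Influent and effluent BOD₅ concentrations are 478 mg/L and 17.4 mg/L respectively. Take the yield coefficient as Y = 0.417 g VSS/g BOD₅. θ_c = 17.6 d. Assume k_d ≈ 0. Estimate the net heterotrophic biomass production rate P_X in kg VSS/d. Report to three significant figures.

P_X ≈ 7930 kg VSS/d

No decay correction is needed, so Y_obs = Y = 0.417.
Substrate removed = Q·(S₀ − S) = 41300 m³/d × (478 − 17.4) g/m³ = 1.9×10^7 g/d = 19023 kg/d.
Biomass produced: P_X = Y_obs·Q·ΔS = 0.4170 × 19023 ≈ 7932 kg VSS/d.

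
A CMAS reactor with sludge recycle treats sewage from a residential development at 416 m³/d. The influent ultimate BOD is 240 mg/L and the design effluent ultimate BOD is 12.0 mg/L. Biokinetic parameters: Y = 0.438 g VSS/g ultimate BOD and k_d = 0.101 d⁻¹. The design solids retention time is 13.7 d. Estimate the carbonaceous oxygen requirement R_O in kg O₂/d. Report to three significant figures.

Observed yield with endogenous decay: Y_obs = Y / (1 + k_d·θ_c) = 0.438 / (1 + 0.101 × 13.7) = 0.438 / 2.384 = 0.1837 g VSS/g ultimate BOD.
Substrate removed = Q·(S₀ − S) = 416 m³/d × (240 − 12.0) g/m³ = 9.48×10^4 g/d = 94.85 kg/d.
Net sludge production P_X = 0.1837 × 94.85 = 17.43 kg VSS/d.
R_O = Q·(S₀ − S) − 1.42·P_X = 94.85 − 1.42 × 17.43 = 70.10 kg O₂/d.

R_O ≈ 70.1 kg O₂/d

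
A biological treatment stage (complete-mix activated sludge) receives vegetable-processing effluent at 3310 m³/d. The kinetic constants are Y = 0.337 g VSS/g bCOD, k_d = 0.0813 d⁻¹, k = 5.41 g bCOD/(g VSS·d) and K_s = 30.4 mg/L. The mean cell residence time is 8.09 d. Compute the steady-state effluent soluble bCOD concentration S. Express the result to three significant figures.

From the Monod/SRT balance for a CMAS, S = K_s·(1+k_d θ_c)/[θ_c·(Y k − k_d) − 1] = 30.4 × (1 + 0.0813 × 8.09) / [8.09 × (0.337 × 5.41 − 0.0813) − 1] = 50.39 / 13.09 = 3.849 mg/L.

S ≈ 3.85 mg/L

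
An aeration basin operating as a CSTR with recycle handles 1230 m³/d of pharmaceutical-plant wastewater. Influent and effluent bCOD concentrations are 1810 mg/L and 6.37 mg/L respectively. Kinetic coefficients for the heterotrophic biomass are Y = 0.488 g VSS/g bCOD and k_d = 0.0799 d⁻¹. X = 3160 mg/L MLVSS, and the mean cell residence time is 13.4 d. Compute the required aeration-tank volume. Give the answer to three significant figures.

Steady-state biomass mass balance: V·X·(1 + k_d·θ_c) = Y·Q·(S₀ − S)·θ_c, so V = 0.488 × 1230 × (1810 − 6.37) × 13.4 / [3160 × (1 + 0.0799 × 13.4)] = 1.45×10^7 / 6543 = 2217 m³.

V ≈ 2220 m³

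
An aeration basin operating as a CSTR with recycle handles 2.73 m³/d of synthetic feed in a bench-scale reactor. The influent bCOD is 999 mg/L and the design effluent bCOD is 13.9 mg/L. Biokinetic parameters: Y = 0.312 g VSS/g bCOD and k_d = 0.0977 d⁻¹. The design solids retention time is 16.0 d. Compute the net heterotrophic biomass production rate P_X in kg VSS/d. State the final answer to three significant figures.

Y_obs = Y / (1 + k_d θ_c) = 0.312 / (1 + 0.0977 × 16.0) = 0.312 / 2.563 = 0.1217.
Mass of bCOD removed per day: Q(S₀ − S) = 2.73 × 985.1 g/m³ = 2.689 kg/d.
Net biomass production P_X = Y_obs × Q·(S₀ − S) = 0.1217 × 2.689 = 0.3274 kg VSS/d.

P_X ≈ 0.327 kg VSS/d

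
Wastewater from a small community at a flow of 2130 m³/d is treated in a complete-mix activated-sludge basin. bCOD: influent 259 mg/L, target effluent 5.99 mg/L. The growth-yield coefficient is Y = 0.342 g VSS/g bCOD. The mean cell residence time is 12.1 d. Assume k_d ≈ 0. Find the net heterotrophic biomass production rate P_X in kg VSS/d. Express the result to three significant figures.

Since k_d ≈ 0, Y_obs = Y = 0.342 g VSS/g bCOD.
Q·(S₀ − S) = 2130 × (259 − 5.99) × 10⁻³ = 538.9 kg/d removed.
Biomass produced: P_X = Y_obs·Q·ΔS = 0.3420 × 538.9 ≈ 184.3 kg VSS/d.

P_X ≈ 184 kg VSS/d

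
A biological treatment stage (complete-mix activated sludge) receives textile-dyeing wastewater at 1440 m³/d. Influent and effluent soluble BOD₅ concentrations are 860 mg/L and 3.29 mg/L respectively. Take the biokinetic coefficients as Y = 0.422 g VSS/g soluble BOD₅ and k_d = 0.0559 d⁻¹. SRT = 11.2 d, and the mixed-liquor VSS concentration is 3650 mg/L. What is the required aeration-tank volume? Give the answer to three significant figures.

V ≈ 982 m³

From the SRT design equation V = Y Q (S₀−S) θ_c / [X (1 + k_d θ_c)] = 0.422 × 1440 × (860 − 3.29) × 11.2 / [3650 × (1 + 0.0559 × 11.2)] = 5.83×10^6 / 5935 = 982.4 m³.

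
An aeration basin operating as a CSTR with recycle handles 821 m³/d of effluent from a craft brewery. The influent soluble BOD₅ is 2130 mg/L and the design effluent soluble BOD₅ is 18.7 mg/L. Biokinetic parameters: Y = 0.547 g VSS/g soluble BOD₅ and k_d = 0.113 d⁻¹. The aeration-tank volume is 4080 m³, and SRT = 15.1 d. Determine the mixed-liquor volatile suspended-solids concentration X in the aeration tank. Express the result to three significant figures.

From V·X·(1 + k_d·θ_c) = Y·Q·(S₀ − S)·θ_c: X = 0.547 × 821 × (2130 − 18.7) × 15.1 / [4080 × (1 + 0.113 × 15.1)] = 1297 mg/L.

X ≈ 1300 mg/L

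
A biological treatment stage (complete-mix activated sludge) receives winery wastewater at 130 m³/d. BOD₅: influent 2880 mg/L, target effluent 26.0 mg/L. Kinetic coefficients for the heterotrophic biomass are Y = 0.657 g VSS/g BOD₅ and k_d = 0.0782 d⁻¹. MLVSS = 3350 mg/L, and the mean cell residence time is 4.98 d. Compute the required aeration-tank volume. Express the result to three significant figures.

V ≈ 261 m³

From the SRT design equation V = Y Q (S₀−S) θ_c / [X (1 + k_d θ_c)] = 0.657 × 130 × (2880 − 26.0) × 4.98 / [3350 × (1 + 0.0782 × 4.98)] = 1.21×10^6 / 4655 = 260.8 m³.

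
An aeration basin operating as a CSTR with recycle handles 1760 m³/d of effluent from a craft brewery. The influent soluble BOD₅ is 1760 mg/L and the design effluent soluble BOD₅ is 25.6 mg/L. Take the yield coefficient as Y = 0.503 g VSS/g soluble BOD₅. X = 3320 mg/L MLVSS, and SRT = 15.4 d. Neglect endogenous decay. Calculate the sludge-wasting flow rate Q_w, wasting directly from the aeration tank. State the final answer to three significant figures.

V·X = Y·Q·ΔS·θ_c gives V = 0.503 × 1760 × (1760 − 25.6) × 15.4 / 3320 = 7122 m³.
For wasting at MLVSS concentration, Q_w = V/θ_c = 7122/15.4 = 462.5 m³/d.

Q_w ≈ 462 m³/d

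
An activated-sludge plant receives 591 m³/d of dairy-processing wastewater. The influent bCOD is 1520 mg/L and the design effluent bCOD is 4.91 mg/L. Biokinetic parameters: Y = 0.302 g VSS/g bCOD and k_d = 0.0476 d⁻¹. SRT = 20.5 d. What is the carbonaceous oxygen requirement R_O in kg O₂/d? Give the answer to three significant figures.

Observed yield with endogenous decay: Y_obs = Y / (1 + k_d·θ_c) = 0.302 / (1 + 0.0476 × 20.5) = 0.302 / 1.976 = 0.1528 g VSS/g bCOD.
ΔS = 1520 − 4.91 = 1515 mg/L, so the substrate removal rate is 591 × 1515/1000 = 895.4 kg bCOD/d.
Biomass synthesised: P_X = Y_obs × 895.4 = 136.9 kg VSS/d.
R_O = Q·(S₀ − S) − 1.42·P_X = 895.4 − 1.42 × 136.9 = 701.1 kg O₂/d.

R_O ≈ 701 kg O₂/d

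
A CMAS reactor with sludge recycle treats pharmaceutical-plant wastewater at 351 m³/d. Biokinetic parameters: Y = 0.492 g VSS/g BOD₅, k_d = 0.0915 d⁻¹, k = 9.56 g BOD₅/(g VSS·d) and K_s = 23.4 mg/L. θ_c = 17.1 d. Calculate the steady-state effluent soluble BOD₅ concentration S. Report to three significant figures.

S ≈ 0.771 mg/L

Effluent substrate depends only on kinetics and SRT: S = K_s(1 + k_d θ_c) / [θ_c(Yk − k_d) − 1] = 23.4 × (1 + 0.0915 × 17.1) / [17.1 × (0.492 × 9.56 − 0.0915) − 1] = 60.01 / 77.87 = 0.7707 mg/L.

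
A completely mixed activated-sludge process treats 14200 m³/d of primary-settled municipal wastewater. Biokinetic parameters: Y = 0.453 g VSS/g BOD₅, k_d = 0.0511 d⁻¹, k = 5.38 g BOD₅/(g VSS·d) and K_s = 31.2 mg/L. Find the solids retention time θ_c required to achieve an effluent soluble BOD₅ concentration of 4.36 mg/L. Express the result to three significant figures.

θ_c ≈ 4.04 d

From 1/θ_c = Y·k·S/(K_s + S) − k_d: Y·k·S/(K_s+S) = 0.453 × 5.38 × 4.36 / (31.2 + 4.36) = 0.2988 d⁻¹.
1/θ_c = 0.2988 − 0.0511 = 0.2477 d⁻¹, so θ_c = 4.037 d.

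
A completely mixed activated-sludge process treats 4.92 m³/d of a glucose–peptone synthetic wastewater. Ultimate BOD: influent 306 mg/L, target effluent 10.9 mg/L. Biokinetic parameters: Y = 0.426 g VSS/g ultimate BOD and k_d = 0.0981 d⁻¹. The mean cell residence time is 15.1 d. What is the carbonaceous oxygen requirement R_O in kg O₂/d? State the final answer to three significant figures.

R_O ≈ 1.10 kg O₂/d

Correct the yield for decay: Y_obs = Y/(1 + k_d θ_c) = 0.426 / (1 + 0.0981 × 15.1) = 0.426 / 2.481 = 0.1717.
Q·(S₀ − S) = 4.92 × (306 − 10.9) × 10⁻³ = 1.452 kg/d removed.
Net sludge production P_X = 0.1717 × 1.452 = 0.2493 kg VSS/d.
R_O = Q·ΔS − 1.42 P_X = 1.452 − 0.3540 = 1.098 kg O₂/d.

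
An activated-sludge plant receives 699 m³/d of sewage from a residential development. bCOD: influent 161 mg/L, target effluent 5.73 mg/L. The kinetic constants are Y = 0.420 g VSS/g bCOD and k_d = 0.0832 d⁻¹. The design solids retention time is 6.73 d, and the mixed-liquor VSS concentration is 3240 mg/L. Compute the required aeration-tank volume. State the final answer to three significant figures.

V ≈ 60.7 m³

From the SRT design equation V = Y Q (S₀−S) θ_c / [X (1 + k_d θ_c)] = 0.420 × 699 × (161 − 5.73) × 6.73 / [3240 × (1 + 0.0832 × 6.73)] = 3.07×10^5 / 5054 = 60.70 m³.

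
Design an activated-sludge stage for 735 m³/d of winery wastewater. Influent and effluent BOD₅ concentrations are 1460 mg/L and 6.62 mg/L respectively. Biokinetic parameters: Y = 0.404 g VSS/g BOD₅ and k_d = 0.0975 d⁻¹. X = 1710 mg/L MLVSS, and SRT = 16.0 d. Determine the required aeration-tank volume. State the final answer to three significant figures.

Rearranging the biomass balance for a CMAS with decay, V = Y·Q·ΔS·θ_c / [X·(1+k_d θ_c)] = 0.404 × 735 × (1460 − 6.62) × 16.0 / [1710 × (1 + 0.0975 × 16.0)] = 6.91×10^6 / 4378 = 1577 m³.

V ≈ 1580 m³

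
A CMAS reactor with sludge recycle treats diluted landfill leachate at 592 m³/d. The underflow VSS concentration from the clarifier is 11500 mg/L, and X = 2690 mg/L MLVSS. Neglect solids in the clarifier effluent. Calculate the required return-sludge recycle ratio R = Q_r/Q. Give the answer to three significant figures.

R ≈ 0.305

Mass balance around the secondary clarifier (neglecting effluent solids): R = X / (X_r − X) = 2690 / (11500 − 2690) = 0.3053.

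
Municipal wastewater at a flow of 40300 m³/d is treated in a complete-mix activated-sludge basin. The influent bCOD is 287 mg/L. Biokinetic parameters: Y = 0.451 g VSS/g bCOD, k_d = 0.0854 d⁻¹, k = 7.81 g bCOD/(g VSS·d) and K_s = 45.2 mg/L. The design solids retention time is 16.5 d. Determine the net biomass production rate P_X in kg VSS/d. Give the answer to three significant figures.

P_X ≈ 2150 kg VSS/d

Effluent substrate depends only on kinetics and SRT: S = K_s(1 + k_d θ_c) / [θ_c(Yk − k_d) − 1] = 45.2 × (1 + 0.0854 × 16.5) / [16.5 × (0.451 × 7.81 − 0.0854) − 1] = 108.9 / 55.71 = 1.955 mg/L.
The observed yield is Y_obs = Y/(1 + k_d·θ_c) = 0.451 / (1 + 0.0854 × 16.5) = 0.451 / 2.409 = 0.1872 g VSS per g bCOD removed.
Mass of bCOD removed per day: Q(S₀ − S) = 40300 × 285.1 g/m³ = 11488 kg/d.
Biomass produced: P_X = Y_obs·Q·ΔS = 0.1872 × 11488 ≈ 2151 kg VSS/d.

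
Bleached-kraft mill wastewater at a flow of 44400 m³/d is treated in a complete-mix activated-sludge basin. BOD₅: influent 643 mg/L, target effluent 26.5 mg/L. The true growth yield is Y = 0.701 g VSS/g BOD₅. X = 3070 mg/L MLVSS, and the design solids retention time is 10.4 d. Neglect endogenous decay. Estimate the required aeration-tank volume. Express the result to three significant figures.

V ≈ 65000 m³

With k_d = 0 the design equation reduces to V = Y Q (S₀−S) θ_c / X = 0.701 × 44400 × (643 − 26.5) × 10.4 / 3070 = 65002 m³.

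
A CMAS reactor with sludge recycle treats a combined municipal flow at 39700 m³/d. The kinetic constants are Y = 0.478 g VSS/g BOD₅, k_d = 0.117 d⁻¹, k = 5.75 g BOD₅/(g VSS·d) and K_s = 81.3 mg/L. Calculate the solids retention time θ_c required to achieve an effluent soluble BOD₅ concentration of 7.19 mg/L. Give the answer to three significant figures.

θ_c ≈ 9.41 d

Specific growth rate at S = 7.19 mg/L: μ = YkS/(K_s+S) = 0.478·5.75·7.19/(81.3+7.19) = 0.2233 d⁻¹.
1/θ_c = 0.2233 − 0.117 = 0.1063 d⁻¹, so θ_c = 9.405 d.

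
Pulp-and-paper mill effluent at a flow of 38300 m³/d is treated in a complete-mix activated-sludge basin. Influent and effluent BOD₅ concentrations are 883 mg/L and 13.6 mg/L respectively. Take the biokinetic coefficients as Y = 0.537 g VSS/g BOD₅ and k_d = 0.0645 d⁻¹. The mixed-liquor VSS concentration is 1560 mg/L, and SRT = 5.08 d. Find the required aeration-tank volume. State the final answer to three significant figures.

V ≈ 43900 m³

Rearranging the biomass balance for a CMAS with decay, V = Y·Q·ΔS·θ_c / [X·(1+k_d θ_c)] = 0.537 × 38300 × (883 − 13.6) × 5.08 / [1560 × (1 + 0.0645 × 5.08)] = 9.08×10^7 / 2071 = 43858 m³.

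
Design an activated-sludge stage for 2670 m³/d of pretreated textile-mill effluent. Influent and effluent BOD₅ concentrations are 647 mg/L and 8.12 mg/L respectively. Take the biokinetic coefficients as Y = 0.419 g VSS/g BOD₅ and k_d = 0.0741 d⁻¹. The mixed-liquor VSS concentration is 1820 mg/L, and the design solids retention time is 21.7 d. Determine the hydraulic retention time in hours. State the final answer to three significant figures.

τ ≈ 29.4 h

From the SRT design equation V = Y Q (S₀−S) θ_c / [X (1 + k_d θ_c)] = 0.419 × 2670 × (647 − 8.12) × 21.7 / [1820 × (1 + 0.0741 × 21.7)] = 1.55×10^7 / 4747 = 3268 m³.
τ = V/Q = 3268/2670 = 1.224 d, or 29.37 h.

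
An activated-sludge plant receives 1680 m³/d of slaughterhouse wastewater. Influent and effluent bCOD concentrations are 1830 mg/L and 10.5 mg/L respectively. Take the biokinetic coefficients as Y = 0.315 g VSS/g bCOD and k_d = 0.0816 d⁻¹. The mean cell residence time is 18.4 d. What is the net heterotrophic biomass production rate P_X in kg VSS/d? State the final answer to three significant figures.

Observed yield with endogenous decay: Y_obs = Y / (1 + k_d·θ_c) = 0.315 / (1 + 0.0816 × 18.4) = 0.315 / 2.501 = 0.1259 g VSS/g bCOD.
Substrate removed = Q·(S₀ − S) = 1680 m³/d × (1830 − 10.5) g/m³ = 3.06×10^6 g/d = 3057 kg/d.
Biomass produced: P_X = Y_obs·Q·ΔS = 0.1259 × 3057 ≈ 384.9 kg VSS/d.

P_X ≈ 385 kg VSS/d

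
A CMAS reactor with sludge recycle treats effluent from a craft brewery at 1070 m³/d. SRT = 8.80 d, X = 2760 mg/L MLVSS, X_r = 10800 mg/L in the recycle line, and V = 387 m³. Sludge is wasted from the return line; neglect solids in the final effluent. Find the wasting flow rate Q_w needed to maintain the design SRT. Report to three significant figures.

Wasting from the return line (neglecting effluent solids): Q_w = V·X / (θ_c·X_r) = 387.0 × 2760 / (8.80 × 10800) = 11.24 m³/d.

Q_w ≈ 11.2 m³/d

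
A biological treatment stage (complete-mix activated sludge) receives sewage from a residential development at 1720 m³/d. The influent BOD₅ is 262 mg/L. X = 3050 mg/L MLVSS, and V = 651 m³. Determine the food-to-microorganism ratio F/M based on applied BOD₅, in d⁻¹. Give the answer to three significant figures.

F/M = Q·S₀ / (V·X) = 1720 × 262 / (651.0 × 3050) = 0.2270 g BOD₅·(g VSS·d)⁻¹.

F/M ≈ 0.227 d⁻¹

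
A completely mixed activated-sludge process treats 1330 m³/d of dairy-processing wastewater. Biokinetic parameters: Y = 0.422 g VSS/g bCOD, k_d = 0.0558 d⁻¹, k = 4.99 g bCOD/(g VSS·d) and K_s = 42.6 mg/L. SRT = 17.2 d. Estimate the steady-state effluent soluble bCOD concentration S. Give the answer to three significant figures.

For a completely mixed reactor with recycle the Lawrence–McCarty relation gives S = K_s·(1 + k_d·θ_c) / [θ_c·(Y·k − k_d) − 1] = 42.6 × (1 + 0.0558 × 17.2) / [17.2 × (0.422 × 4.99 − 0.0558) − 1] = 83.49 / 34.26 = 2.437 mg/L.

S ≈ 2.44 mg/L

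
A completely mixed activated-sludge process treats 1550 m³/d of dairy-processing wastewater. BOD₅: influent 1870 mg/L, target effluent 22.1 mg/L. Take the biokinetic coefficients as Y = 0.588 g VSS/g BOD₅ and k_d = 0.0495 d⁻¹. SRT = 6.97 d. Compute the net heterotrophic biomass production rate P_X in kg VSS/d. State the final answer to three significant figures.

P_X ≈ 1250 kg VSS/d

Y_obs = Y / (1 + k_d θ_c) = 0.588 / (1 + 0.0495 × 6.97) = 0.588 / 1.345 = 0.4372.
ΔS = 1870 − 22.1 = 1848 mg/L, so the substrate removal rate is 1550 × 1848/1000 = 2864 kg BOD₅/d.
P_X = Y_obs · Q(S₀ − S) = 0.4372 × 2864 = 1252 kg VSS/d.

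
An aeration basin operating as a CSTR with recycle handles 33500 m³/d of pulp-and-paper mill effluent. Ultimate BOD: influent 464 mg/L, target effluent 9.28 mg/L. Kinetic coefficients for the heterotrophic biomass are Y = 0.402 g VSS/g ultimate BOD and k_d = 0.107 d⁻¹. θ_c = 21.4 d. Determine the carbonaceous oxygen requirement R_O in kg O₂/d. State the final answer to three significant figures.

Observed yield with endogenous decay: Y_obs = Y / (1 + k_d·θ_c) = 0.402 / (1 + 0.107 × 21.4) = 0.402 / 3.290 = 0.1222 g VSS/g ultimate BOD.
Mass of ultimate BOD removed per day: Q(S₀ − S) = 33500 × 454.7 g/m³ = 15233 kg/d.
Net sludge production P_X = 0.1222 × 15233 = 1861 kg VSS/d.
R_O = Q·ΔS − 1.42 P_X = 15233 − 2643 = 12590 kg O₂/d.

R_O ≈ 12600 kg O₂/d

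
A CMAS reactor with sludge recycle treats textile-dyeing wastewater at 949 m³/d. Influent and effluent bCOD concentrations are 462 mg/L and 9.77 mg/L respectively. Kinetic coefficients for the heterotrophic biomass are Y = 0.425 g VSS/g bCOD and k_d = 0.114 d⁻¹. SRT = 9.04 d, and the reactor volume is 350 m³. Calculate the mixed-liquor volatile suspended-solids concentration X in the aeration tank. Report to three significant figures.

Solving the biomass balance for X: X = Y Q (S₀−S) θ_c / [V (1+k_d θ_c)] = 0.425 × 949 × (462 − 9.77) × 9.04 / [350 × (1 + 0.114 × 9.04)] = 2320 mg/L.

X ≈ 2320 mg/L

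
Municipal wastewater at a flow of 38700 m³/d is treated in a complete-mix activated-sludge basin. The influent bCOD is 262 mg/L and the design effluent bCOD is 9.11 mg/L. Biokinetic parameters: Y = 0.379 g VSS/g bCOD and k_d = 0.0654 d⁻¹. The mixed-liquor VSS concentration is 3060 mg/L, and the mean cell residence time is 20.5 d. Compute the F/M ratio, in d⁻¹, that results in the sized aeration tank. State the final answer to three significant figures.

Steady-state biomass mass balance: V·X·(1 + k_d·θ_c) = Y·Q·(S₀ − S)·θ_c, so V = 0.379 × 38700 × (262 − 9.11) × 20.5 / [3060 × (1 + 0.0654 × 20.5)] = 7.6×10^7 / 7163 = 10616 m³.
F/M = Q·S₀ / (V·X) = 38700 × 262 / (10616 × 3060) = 0.3121 g bCOD·(g VSS·d)⁻¹.

F/M ≈ 0.312 d⁻¹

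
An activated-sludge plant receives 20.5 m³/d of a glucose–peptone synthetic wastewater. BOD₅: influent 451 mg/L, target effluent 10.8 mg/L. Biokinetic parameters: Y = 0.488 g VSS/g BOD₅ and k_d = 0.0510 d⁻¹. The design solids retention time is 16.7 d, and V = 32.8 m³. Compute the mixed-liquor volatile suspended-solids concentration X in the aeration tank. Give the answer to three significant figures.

Solving the biomass balance for X: X = Y Q (S₀−S) θ_c / [V (1+k_d θ_c)] = 0.488 × 20.5 × (451 − 10.8) × 16.7 / [32.8 × (1 + 0.0510 × 16.7)] = 1211 mg/L.

X ≈ 1210 mg/L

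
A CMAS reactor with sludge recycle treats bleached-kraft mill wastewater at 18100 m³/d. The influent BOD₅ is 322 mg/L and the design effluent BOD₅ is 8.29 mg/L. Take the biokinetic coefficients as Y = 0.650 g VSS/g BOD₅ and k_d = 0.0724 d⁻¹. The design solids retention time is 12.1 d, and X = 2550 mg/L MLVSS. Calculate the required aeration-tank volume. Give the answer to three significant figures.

Rearranging the biomass balance for a CMAS with decay, V = Y·Q·ΔS·θ_c / [X·(1+k_d θ_c)] = 0.650 × 18100 × (322 − 8.29) × 12.1 / [2550 × (1 + 0.0724 × 12.1)] = 4.47×10^7 / 4784 = 9335 m³.

V ≈ 9340 m³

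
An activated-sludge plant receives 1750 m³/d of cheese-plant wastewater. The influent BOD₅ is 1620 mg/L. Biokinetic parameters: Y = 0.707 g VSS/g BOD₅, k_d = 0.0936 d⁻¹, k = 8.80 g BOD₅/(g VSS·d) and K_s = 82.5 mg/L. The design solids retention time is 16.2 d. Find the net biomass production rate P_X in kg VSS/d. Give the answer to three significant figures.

P_X ≈ 796 kg VSS/d

For a completely mixed reactor with recycle the Lawrence–McCarty relation gives S = K_s·(1 + k_d·θ_c) / [θ_c·(Y·k − k_d) − 1] = 82.5 × (1 + 0.0936 × 16.2) / [16.2 × (0.707 × 8.80 − 0.0936) − 1] = 207.6 / 98.27 = 2.112 mg/L.
The observed yield is Y_obs = Y/(1 + k_d·θ_c) = 0.707 / (1 + 0.0936 × 16.2) = 0.707 / 2.516 = 0.2810 g VSS per g BOD₅ removed.
Mass of BOD₅ removed per day: Q(S₀ − S) = 1750 × 1618 g/m³ = 2831 kg/d.
Net biomass production P_X = Y_obs × Q·(S₀ − S) = 0.2810 × 2831 = 795.5 kg VSS/d.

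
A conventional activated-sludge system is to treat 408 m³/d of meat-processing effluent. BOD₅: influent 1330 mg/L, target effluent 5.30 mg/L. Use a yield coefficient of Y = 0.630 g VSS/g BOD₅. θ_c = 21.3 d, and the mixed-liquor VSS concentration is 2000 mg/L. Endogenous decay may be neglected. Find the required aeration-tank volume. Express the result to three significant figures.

V·X = Y·Q·ΔS·θ_c gives V = 0.630 × 408 × (1330 − 5.30) × 21.3 / 2000 = 3626 m³.

V ≈ 3630 m³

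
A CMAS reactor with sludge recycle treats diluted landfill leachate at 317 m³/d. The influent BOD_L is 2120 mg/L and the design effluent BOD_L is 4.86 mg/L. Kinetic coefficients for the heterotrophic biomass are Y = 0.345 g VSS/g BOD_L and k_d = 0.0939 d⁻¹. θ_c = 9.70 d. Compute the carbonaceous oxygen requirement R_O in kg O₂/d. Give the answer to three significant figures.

The observed yield is Y_obs = Y/(1 + k_d·θ_c) = 0.345 / (1 + 0.0939 × 9.70) = 0.345 / 1.911 = 0.1805 g VSS per g BOD_L removed.
Q·(S₀ − S) = 317 × (2120 − 4.86) × 10⁻³ = 670.5 kg/d removed.
P_X = Y_obs·Q·(S₀ − S) = 0.1805 × 670.5 = 121.1 kg VSS/d.
R_O = Q·(S₀ − S) − 1.42·P_X = 670.5 − 1.42 × 121.1 = 498.6 kg O₂/d.

R_O ≈ 499 kg O₂/d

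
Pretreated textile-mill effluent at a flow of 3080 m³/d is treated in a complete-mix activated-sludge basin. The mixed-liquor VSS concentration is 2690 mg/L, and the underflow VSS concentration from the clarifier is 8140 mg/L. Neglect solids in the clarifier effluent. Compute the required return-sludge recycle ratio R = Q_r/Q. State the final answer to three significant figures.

Mass balance around the secondary clarifier (neglecting effluent solids): R = X / (X_r − X) = 2690 / (8140 − 2690) = 0.4936.

R ≈ 0.494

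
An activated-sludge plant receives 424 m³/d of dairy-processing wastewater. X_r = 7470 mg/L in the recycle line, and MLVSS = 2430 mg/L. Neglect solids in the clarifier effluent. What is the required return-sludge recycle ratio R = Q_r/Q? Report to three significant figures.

Mass balance around the secondary clarifier (neglecting effluent solids): R = X / (X_r − X) = 2430 / (7470 − 2430) = 0.4821.

R ≈ 0.482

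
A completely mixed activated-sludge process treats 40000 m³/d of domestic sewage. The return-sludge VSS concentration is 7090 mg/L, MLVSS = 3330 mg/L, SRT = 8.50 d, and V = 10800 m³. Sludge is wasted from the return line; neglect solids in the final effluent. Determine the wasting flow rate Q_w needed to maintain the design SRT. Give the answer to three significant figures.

Q_w ≈ 597 m³/d

Q_w = (V·X)/(θ_c X_r) = 10800 × 3330 / (8.50 × 7090) = 596.8 m³/d.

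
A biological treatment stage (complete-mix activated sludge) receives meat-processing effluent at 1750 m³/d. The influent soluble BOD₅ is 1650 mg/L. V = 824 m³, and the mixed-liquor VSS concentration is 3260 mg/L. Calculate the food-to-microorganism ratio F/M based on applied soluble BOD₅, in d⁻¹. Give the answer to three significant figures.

F/M ≈ 1.07 d⁻¹

F/M = Q·S₀ / (V·X) = 1750 × 1650 / (824.0 × 3260) = 1.075 g soluble BOD₅·(g VSS·d)⁻¹.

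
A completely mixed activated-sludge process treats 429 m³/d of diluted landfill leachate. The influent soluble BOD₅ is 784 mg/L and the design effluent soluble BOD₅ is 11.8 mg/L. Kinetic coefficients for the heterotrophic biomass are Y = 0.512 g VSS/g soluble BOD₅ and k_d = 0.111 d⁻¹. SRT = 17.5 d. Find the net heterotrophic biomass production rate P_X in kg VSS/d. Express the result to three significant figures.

Correct the yield for decay: Y_obs = Y/(1 + k_d θ_c) = 0.512 / (1 + 0.111 × 17.5) = 0.512 / 2.942 = 0.1740.
ΔS = 784 − 11.8 = 772.2 mg/L, so the substrate removal rate is 429 × 772.2/1000 = 331.3 kg soluble BOD₅/d.
P_X = Y_obs · Q(S₀ − S) = 0.1740 × 331.3 = 57.64 kg VSS/d.

P_X ≈ 57.6 kg VSS/d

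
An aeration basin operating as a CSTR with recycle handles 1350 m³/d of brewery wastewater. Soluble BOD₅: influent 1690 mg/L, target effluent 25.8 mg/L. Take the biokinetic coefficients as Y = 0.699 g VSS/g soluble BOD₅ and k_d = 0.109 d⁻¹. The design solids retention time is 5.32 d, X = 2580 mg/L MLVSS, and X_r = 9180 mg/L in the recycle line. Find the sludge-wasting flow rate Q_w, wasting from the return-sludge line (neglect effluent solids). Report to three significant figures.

Rearranging the biomass balance for a CMAS with decay, V = Y·Q·ΔS·θ_c / [X·(1+k_d θ_c)] = 0.699 × 1350 × (1690 − 25.8) × 5.32 / [2580 × (1 + 0.109 × 5.32)] = 8.35×10^6 / 4076 = 2050 m³.
Q_w = (V·X)/(θ_c X_r) = 2050 × 2580 / (5.32 × 9180) = 108.3 m³/d.

Q_w ≈ 108 m³/d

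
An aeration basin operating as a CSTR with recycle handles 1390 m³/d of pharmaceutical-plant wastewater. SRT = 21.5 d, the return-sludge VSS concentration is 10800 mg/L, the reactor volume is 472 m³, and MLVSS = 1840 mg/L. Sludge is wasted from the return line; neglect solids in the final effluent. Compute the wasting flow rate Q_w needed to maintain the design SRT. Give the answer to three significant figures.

Q_w ≈ 3.74 m³/d

Q_w = (V·X)/(θ_c X_r) = 472.0 × 1840 / (21.5 × 10800) = 3.740 m³/d.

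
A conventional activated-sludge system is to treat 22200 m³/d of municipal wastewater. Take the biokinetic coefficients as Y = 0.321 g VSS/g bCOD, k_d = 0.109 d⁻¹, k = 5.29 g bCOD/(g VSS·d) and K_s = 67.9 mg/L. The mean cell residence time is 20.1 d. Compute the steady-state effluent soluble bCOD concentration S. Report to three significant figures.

For a completely mixed reactor with recycle the Lawrence–McCarty relation gives S = K_s·(1 + k_d·θ_c) / [θ_c·(Y·k − k_d) − 1] = 67.9 × (1 + 0.109 × 20.1) / [20.1 × (0.321 × 5.29 − 0.109) − 1] = 216.7 / 30.94 = 7.002 mg/L.

S ≈ 7.00 mg/L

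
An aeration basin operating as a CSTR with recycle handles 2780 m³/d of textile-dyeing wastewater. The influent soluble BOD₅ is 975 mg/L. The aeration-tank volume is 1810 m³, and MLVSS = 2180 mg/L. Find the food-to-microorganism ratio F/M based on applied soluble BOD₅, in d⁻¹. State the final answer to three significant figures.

F/M = Q·S₀ / (V·X) = 2780 × 975 / (1810 × 2180) = 0.6869 g soluble BOD₅·(g VSS·d)⁻¹.

F/M ≈ 0.687 d⁻¹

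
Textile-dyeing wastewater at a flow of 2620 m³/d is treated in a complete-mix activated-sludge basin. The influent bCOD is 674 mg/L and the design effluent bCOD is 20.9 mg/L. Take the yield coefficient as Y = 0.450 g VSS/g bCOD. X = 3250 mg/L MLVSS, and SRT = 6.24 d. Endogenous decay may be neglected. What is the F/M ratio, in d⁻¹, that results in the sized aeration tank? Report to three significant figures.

With k_d = 0 the design equation reduces to V = Y Q (S₀−S) θ_c / X = 0.450 × 2620 × (674 − 20.9) × 6.24 / 3250 = 1478 m³.
F/M = Q·S₀ / (V·X) = 2620 × 674 / (1478 × 3250) = 0.3675 g bCOD·(g VSS·d)⁻¹.

F/M ≈ 0.368 d⁻¹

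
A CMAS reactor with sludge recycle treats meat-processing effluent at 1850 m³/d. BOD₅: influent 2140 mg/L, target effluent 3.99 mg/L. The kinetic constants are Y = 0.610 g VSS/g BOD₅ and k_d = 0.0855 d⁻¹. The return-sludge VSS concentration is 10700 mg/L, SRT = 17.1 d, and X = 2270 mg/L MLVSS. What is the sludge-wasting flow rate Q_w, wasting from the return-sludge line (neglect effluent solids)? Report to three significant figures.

Steady-state biomass mass balance: V·X·(1 + k_d·θ_c) = Y·Q·(S₀ − S)·θ_c, so V = 0.610 × 1850 × (2140 − 3.99) × 17.1 / [2270 × (1 + 0.0855 × 17.1)] = 4.12×10^7 / 5589 = 7375 m³.
Wasting from the return line (neglecting effluent solids): Q_w = V·X / (θ_c·X_r) = 7375 × 2270 / (17.1 × 10700) = 91.50 m³/d.

Q_w ≈ 91.5 m³/d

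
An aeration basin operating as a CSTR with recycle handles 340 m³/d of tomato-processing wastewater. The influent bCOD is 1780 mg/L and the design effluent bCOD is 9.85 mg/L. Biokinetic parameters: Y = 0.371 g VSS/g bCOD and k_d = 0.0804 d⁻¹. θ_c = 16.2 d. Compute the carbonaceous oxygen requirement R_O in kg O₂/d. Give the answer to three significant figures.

R_O ≈ 464 kg O₂/d

The observed yield is Y_obs = Y/(1 + k_d·θ_c) = 0.371 / (1 + 0.0804 × 16.2) = 0.371 / 2.302 = 0.1611 g VSS per g bCOD removed.
ΔS = 1780 − 9.85 = 1770 mg/L, so the substrate removal rate is 340 × 1770/1000 = 601.9 kg bCOD/d.
P_X = Y_obs·Q·(S₀ − S) = 0.1611 × 601.9 = 96.98 kg VSS/d.
R_O = Q·(S₀ − S) − 1.42·P_X = 601.9 − 1.42 × 96.98 = 464.1 kg O₂/d.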